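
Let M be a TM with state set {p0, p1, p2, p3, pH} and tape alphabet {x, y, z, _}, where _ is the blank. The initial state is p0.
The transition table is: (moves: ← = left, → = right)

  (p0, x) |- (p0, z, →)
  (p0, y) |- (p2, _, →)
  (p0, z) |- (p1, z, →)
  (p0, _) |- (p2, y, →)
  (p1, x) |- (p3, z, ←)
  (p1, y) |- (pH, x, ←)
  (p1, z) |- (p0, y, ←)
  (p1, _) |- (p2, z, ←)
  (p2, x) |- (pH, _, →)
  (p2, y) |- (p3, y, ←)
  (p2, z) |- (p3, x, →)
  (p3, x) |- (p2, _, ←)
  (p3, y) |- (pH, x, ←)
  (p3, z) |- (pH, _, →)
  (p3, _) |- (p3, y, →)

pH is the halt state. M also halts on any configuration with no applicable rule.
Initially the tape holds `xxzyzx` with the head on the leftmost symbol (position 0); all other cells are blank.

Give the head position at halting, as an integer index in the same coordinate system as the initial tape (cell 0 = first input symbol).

2

p0 | [x]xzyzx   read x → write z, move →, go to p0
p0 | z[x]zyzx   read x → write z, move →, go to p0
p0 | zz[z]yzx   read z → write z, move →, go to p1
p1 | zzz[y]zx   read y → write x, move ←, go to pH
pH | zz[z]xzx
At halt the head is at cell 2.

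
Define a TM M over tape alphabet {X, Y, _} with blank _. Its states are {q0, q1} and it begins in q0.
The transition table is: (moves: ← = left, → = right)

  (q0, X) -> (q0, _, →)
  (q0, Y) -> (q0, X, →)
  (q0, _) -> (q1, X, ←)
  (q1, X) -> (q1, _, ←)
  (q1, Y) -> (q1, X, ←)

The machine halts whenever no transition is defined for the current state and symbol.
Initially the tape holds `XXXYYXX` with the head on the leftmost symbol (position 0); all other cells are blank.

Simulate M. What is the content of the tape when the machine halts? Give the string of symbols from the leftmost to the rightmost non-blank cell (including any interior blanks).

state=q0 head=0 tape=[X]XXYYXX_   (q0,X)→(q0,_,→)
state=q0 head=1 tape=_[X]XYYXX_   (q0,X)→(q0,_,→)
state=q0 head=2 tape=__[X]YYXX_   (q0,X)→(q0,_,→)
state=q0 head=3 tape=___[Y]YXX_   (q0,Y)→(q0,X,→)
state=q0 head=4 tape=___X[Y]XX_   (q0,Y)→(q0,X,→)
state=q0 head=5 tape=___XX[X]X_   (q0,X)→(q0,_,→)
state=q0 head=6 tape=___XX_[X]_   (q0,X)→(q0,_,→)
state=q0 head=7 tape=___XX__[_]   (q0,_)→(q1,X,←)
state=q1 head=6 tape=___XX_[_]X
The non-blank tape span at halt is XX__X.

XX__X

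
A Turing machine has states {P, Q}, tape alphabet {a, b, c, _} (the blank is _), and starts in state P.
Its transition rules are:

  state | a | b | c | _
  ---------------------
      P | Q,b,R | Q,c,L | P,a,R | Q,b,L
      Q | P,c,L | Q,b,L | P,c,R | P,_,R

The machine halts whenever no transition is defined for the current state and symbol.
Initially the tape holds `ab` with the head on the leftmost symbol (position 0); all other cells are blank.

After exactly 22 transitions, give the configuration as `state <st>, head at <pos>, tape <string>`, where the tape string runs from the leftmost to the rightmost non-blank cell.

state P, head at 2, tape abcc

P | __[a]b_   read a → write b, move R, go to Q
Q | __b[b]_   read b → write b, move L, go to Q
Q | __[b]b_   read b → write b, move L, go to Q
Q | _[_]bb_   read _ → write _, move R, go to P
P | __[b]b_   read b → write c, move L, go to Q
Q | _[_]cb_   read _ → write _, move R, go to P
P | __[c]b_   read c → write a, move R, go to P
P | __a[b]_   read b → write c, move L, go to Q
Q | __[a]c_   read a → write c, move L, go to P
P | _[_]cc_   read _ → write b, move L, go to Q
Q | [_]bcc_   read _ → write _, move R, go to P
P | _[b]cc_   read b → write c, move L, go to Q
Q | [_]ccc_   read _ → write _, move R, go to P
P | _[c]cc_   read c → write a, move R, go to P
P | _a[c]c_   read c → write a, move R, go to P
P | _aa[c]_   read c → write a, move R, go to P
P | _aaa[_]   read _ → write b, move L, go to Q
Q | _aa[a]b   read a → write c, move L, go to P
P | _a[a]cb   read a → write b, move R, go to Q
Q | _ab[c]b   read c → write c, move R, go to P
P | _abc[b]   read b → write c, move L, go to Q
Q | _ab[c]c   read c → write c, move R, go to P
P | _abc[c]
After 22 steps: state P, head at 2, tape abcc.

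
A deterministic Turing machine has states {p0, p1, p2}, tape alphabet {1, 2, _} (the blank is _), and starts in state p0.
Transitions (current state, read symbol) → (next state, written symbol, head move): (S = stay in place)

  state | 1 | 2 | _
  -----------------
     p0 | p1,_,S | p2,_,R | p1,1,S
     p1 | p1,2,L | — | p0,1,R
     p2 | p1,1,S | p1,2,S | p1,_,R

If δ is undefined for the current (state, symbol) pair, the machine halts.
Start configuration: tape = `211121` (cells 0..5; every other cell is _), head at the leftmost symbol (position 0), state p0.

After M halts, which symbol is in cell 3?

p0 | [2]11121   read 2 → write _, move R, go to p2
p2 | _[1]1121   read 1 → write 1, move S, go to p1
p1 | _[1]1121   read 1 → write 2, move L, go to p1
p1 | [_]21121   read _ → write 1, move R, go to p0
p0 | 1[2]1121   read 2 → write _, move R, go to p2
p2 | 1_[1]121   read 1 → write 1, move S, go to p1
p1 | 1_[1]121   read 1 → write 2, move L, go to p1
p1 | 1[_]2121   read _ → write 1, move R, go to p0
p0 | 11[2]121   read 2 → write _, move R, go to p2
p2 | 11_[1]21   read 1 → write 1, move S, go to p1
p1 | 11_[1]21   read 1 → write 2, move L, go to p1
p1 | 11[_]221   read _ → write 1, move R, go to p0
p0 | 111[2]21   read 2 → write _, move R, go to p2
p2 | 111_[2]1   read 2 → write 2, move S, go to p1
p1 | 111_[2]1
Cell 3 holds _ when M halts.

_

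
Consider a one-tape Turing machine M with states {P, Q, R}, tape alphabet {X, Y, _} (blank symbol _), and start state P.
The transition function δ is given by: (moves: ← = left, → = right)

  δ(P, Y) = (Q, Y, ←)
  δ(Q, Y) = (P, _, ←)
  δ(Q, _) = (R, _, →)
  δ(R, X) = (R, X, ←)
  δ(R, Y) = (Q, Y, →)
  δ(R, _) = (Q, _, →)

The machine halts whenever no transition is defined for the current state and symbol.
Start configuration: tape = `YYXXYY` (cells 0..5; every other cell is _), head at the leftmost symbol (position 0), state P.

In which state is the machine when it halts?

P | _[Y]YXXYY   read Y → write Y, move ←, go to Q
Q | [_]YYXXYY   read _ → write _, move →, go to R
R | _[Y]YXXYY   read Y → write Y, move →, go to Q
Q | _Y[Y]XXYY   read Y → write _, move ←, go to P
P | _[Y]_XXYY   read Y → write Y, move ←, go to Q
Q | [_]Y_XXYY   read _ → write _, move →, go to R
R | _[Y]_XXYY   read Y → write Y, move →, go to Q
Q | _Y[_]XXYY   read _ → write _, move →, go to R
R | _Y_[X]XYY   read X → write X, move ←, go to R
R | _Y[_]XXYY   read _ → write _, move →, go to Q
Q | _Y_[X]XYY
No transition is defined for (Q, X); M halts in state Q.

Q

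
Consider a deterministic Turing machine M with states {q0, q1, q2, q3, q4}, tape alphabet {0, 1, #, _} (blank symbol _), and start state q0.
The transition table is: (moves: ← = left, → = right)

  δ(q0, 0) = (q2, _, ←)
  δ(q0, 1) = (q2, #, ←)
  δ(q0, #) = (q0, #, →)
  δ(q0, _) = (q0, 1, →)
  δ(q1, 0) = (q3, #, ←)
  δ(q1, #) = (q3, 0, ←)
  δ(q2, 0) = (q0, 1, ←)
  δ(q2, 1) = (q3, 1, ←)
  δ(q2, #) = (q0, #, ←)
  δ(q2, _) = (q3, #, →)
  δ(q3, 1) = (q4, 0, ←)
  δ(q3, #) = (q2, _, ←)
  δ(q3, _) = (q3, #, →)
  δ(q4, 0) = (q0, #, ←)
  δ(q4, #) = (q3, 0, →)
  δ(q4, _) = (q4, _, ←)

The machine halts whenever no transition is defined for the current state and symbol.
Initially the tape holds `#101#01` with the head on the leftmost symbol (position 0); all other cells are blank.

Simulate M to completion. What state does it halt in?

state=q0 head=0 tape=____[#]101#01   (q0,#)→(q0,#,→)
state=q0 head=1 tape=____#[1]01#01   (q0,1)→(q2,#,←)
state=q2 head=0 tape=____[#]#01#01   (q2,#)→(q0,#,←)
state=q0 head=-1 tape=___[_]##01#01   (q0,_)→(q0,1,→)
state=q0 head=0 tape=___1[#]#01#01   (q0,#)→(q0,#,→)
state=q0 head=1 tape=___1#[#]01#01   (q0,#)→(q0,#,→)
state=q0 head=2 tape=___1##[0]1#01   (q0,0)→(q2,_,←)
state=q2 head=1 tape=___1#[#]_1#01   (q2,#)→(q0,#,←)
state=q0 head=0 tape=___1[#]#_1#01   (q0,#)→(q0,#,→)
state=q0 head=1 tape=___1#[#]_1#01   (q0,#)→(q0,#,→)
state=q0 head=2 tape=___1##[_]1#01   (q0,_)→(q0,1,→)
state=q0 head=3 tape=___1##1[1]#01   (q0,1)→(q2,#,←)
state=q2 head=2 tape=___1##[1]##01   (q2,1)→(q3,1,←)
state=q3 head=1 tape=___1#[#]1##01   (q3,#)→(q2,_,←)
state=q2 head=0 tape=___1[#]_1##01   (q2,#)→(q0,#,←)
state=q0 head=-1 tape=___[1]#_1##01   (q0,1)→(q2,#,←)
state=q2 head=-2 tape=__[_]##_1##01   (q2,_)→(q3,#,→)
state=q3 head=-1 tape=__#[#]#_1##01   (q3,#)→(q2,_,←)
state=q2 head=-2 tape=__[#]_#_1##01   (q2,#)→(q0,#,←)
state=q0 head=-3 tape=_[_]#_#_1##01   (q0,_)→(q0,1,→)
state=q0 head=-2 tape=_1[#]_#_1##01   (q0,#)→(q0,#,→)
state=q0 head=-1 tape=_1#[_]#_1##01   (q0,_)→(q0,1,→)
state=q0 head=0 tape=_1#1[#]_1##01   (q0,#)→(q0,#,→)
state=q0 head=1 tape=_1#1#[_]1##01   (q0,_)→(q0,1,→)
state=q0 head=2 tape=_1#1#1[1]##01   (q0,1)→(q2,#,←)
state=q2 head=1 tape=_1#1#[1]###01   (q2,1)→(q3,1,←)
state=q3 head=0 tape=_1#1[#]1###01   (q3,#)→(q2,_,←)
state=q2 head=-1 tape=_1#[1]_1###01   (q2,1)→(q3,1,←)
state=q3 head=-2 tape=_1[#]1_1###01   (q3,#)→(q2,_,←)
state=q2 head=-3 tape=_[1]_1_1###01   (q2,1)→(q3,1,←)
state=q3 head=-4 tape=[_]1_1_1###01   (q3,_)→(q3,#,→)
state=q3 head=-3 tape=#[1]_1_1###01   (q3,1)→(q4,0,←)
state=q4 head=-4 tape=[#]0_1_1###01   (q4,#)→(q3,0,→)
state=q3 head=-3 tape=0[0]_1_1###01
No transition is defined for (q3, 0); M halts in state q3.

q3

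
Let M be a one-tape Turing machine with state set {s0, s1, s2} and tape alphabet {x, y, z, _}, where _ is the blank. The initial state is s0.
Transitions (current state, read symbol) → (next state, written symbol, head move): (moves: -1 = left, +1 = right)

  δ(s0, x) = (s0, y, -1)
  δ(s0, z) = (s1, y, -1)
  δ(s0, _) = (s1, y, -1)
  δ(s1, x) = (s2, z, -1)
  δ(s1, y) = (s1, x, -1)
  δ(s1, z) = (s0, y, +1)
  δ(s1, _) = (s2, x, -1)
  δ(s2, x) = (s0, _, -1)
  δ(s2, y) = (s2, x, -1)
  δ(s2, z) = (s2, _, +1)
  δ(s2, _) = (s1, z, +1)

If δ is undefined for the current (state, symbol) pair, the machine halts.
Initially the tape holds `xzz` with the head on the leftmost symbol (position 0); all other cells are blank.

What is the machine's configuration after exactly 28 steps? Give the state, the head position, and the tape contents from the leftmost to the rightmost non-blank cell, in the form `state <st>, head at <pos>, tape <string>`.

state s2, head at 2, tape zy

s0 | ___[x]zz__   read x → write y, move -1, go to s0
s0 | __[_]yzz__   read _ → write y, move -1, go to s1
s1 | _[_]yyzz__   read _ → write x, move -1, go to s2
s2 | [_]xyyzz__   read _ → write z, move +1, go to s1
s1 | z[x]yyzz__   read x → write z, move -1, go to s2
s2 | [z]zyyzz__   read z → write _, move +1, go to s2
s2 | _[z]yyzz__   read z → write _, move +1, go to s2
s2 | __[y]yzz__   read y → write x, move -1, go to s2
s2 | _[_]xyzz__   read _ → write z, move +1, go to s1
s1 | _z[x]yzz__   read x → write z, move -1, go to s2
s2 | _[z]zyzz__   read z → write _, move +1, go to s2
s2 | __[z]yzz__   read z → write _, move +1, go to s2
s2 | ___[y]zz__   read y → write x, move -1, go to s2
s2 | __[_]xzz__   read _ → write z, move +1, go to s1
s1 | __z[x]zz__   read x → write z, move -1, go to s2
s2 | __[z]zzz__   read z → write _, move +1, go to s2
s2 | ___[z]zz__   read z → write _, move +1, go to s2
s2 | ____[z]z__   read z → write _, move +1, go to s2
s2 | _____[z]__   read z → write _, move +1, go to s2
s2 | ______[_]_   read _ → write z, move +1, go to s1
s1 | ______z[_]   read _ → write x, move -1, go to s2
s2 | ______[z]x   read z → write _, move +1, go to s2
s2 | _______[x]   read x → write _, move -1, go to s0
s0 | ______[_]_   read _ → write y, move -1, go to s1
s1 | _____[_]y_   read _ → write x, move -1, go to s2
s2 | ____[_]xy_   read _ → write z, move +1, go to s1
s1 | ____z[x]y_   read x → write z, move -1, go to s2
s2 | ____[z]zy_   read z → write _, move +1, go to s2
s2 | _____[z]y_
After 28 steps: state s2, head at 2, tape zy.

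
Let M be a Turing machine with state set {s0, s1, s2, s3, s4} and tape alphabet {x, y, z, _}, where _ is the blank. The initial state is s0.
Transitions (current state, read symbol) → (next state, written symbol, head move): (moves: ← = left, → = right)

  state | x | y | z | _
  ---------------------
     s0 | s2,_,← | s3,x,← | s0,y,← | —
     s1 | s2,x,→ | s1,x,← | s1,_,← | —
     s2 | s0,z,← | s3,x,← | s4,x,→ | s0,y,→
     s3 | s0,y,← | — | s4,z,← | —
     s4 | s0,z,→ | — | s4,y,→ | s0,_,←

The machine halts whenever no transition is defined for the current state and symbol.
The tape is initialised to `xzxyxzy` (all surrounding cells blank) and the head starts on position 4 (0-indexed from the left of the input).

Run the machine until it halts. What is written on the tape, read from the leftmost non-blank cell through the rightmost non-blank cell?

y_yyx_zy

s0 | _xzxy[x]zy   read x → write _, move ←, go to s2
s2 | _xzx[y]_zy   read y → write x, move ←, go to s3
s3 | _xz[x]x_zy   read x → write y, move ←, go to s0
s0 | _x[z]yx_zy   read z → write y, move ←, go to s0
s0 | _[x]yyx_zy   read x → write _, move ←, go to s2
s2 | [_]_yyx_zy   read _ → write y, move →, go to s0
s0 | y[_]yyx_zy
The non-blank tape span at halt is y_yyx_zy.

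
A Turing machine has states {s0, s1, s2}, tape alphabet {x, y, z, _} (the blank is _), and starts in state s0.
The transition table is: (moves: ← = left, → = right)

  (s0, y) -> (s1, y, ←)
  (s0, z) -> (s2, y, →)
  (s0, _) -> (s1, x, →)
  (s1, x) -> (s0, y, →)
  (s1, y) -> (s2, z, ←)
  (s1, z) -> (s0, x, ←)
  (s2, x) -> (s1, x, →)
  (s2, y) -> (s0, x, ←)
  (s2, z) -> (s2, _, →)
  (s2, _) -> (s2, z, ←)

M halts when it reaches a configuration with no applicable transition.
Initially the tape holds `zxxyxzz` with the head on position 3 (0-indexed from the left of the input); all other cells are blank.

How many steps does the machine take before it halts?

state=s0 head=3 tape=zxx[y]xzz   (s0,y)→(s1,y,←)
state=s1 head=2 tape=zx[x]yxzz   (s1,x)→(s0,y,→)
state=s0 head=3 tape=zxy[y]xzz   (s0,y)→(s1,y,←)
state=s1 head=2 tape=zx[y]yxzz   (s1,y)→(s2,z,←)
state=s2 head=1 tape=z[x]zyxzz   (s2,x)→(s1,x,→)
state=s1 head=2 tape=zx[z]yxzz   (s1,z)→(s0,x,←)
state=s0 head=1 tape=z[x]xyxzz
M halts after 6 transitions.

6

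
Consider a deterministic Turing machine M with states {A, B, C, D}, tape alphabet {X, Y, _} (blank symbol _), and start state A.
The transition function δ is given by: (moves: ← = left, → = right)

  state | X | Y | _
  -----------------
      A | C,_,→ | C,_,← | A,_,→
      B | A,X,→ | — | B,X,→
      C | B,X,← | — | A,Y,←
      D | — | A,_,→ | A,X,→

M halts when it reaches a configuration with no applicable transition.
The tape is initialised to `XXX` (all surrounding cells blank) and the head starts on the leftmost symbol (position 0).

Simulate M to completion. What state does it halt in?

C

A | [X]XX_   read X → write _, move →, go to C
C | _[X]X_   read X → write X, move ←, go to B
B | [_]XX_   read _ → write X, move →, go to B
B | X[X]X_   read X → write X, move →, go to A
A | XX[X]_   read X → write _, move →, go to C
C | XX_[_]   read _ → write Y, move ←, go to A
A | XX[_]Y   read _ → write _, move →, go to A
A | XX_[Y]   read Y → write _, move ←, go to C
C | XX[_]_   read _ → write Y, move ←, go to A
A | X[X]Y_   read X → write _, move →, go to C
C | X_[Y]_
No transition is defined for (C, Y); M halts in state C.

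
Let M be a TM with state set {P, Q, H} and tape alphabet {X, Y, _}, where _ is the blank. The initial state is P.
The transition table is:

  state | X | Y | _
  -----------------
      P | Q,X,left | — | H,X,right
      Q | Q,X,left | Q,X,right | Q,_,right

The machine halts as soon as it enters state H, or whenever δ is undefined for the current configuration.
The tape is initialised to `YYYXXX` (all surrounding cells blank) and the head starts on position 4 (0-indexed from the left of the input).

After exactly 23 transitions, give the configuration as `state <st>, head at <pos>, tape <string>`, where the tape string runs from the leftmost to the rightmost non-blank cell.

P | _YYYX[X]X   read X → write X, move left, go to Q
Q | _YYY[X]XX   read X → write X, move left, go to Q
Q | _YY[Y]XXX   read Y → write X, move right, go to Q
Q | _YYX[X]XX   read X → write X, move left, go to Q
Q | _YY[X]XXX   read X → write X, move left, go to Q
Q | _Y[Y]XXXX   read Y → write X, move right, go to Q
Q | _YX[X]XXX   read X → write X, move left, go to Q
Q | _Y[X]XXXX   read X → write X, move left, go to Q
Q | _[Y]XXXXX   read Y → write X, move right, go to Q
Q | _X[X]XXXX   read X → write X, move left, go to Q
Q | _[X]XXXXX   read X → write X, move left, go to Q
Q | [_]XXXXXX   read _ → write _, move right, go to Q
Q | _[X]XXXXX   read X → write X, move left, go to Q
Q | [_]XXXXXX   read _ → write _, move right, go to Q
Q | _[X]XXXXX   read X → write X, move left, go to Q
Q | [_]XXXXXX   read _ → write _, move right, go to Q
Q | _[X]XXXXX   read X → write X, move left, go to Q
Q | [_]XXXXXX   read _ → write _, move right, go to Q
Q | _[X]XXXXX   read X → write X, move left, go to Q
Q | [_]XXXXXX   read _ → write _, move right, go to Q
Q | _[X]XXXXX   read X → write X, move left, go to Q
Q | [_]XXXXXX   read _ → write _, move right, go to Q
Q | _[X]XXXXX   read X → write X, move left, go to Q
Q | [_]XXXXXX
After 23 steps: state Q, head at -1, tape XXXXXX.

state Q, head at -1, tape XXXXXX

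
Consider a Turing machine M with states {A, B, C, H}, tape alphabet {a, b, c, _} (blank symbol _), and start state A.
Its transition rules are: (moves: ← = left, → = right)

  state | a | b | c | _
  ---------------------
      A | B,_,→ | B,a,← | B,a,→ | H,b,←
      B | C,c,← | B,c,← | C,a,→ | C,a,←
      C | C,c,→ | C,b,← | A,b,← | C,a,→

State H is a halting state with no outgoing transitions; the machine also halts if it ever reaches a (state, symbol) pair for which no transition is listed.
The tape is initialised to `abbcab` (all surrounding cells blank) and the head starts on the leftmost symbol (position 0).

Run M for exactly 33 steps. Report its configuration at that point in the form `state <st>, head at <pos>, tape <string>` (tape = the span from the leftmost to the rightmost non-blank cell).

state B, head at -3, tape bccccbcab

state=A head=0 tape=____[a]bbcab   (A,a)→(B,_,→)
state=B head=1 tape=_____[b]bcab   (B,b)→(B,c,←)
state=B head=0 tape=____[_]cbcab   (B,_)→(C,a,←)
state=C head=-1 tape=___[_]acbcab   (C,_)→(C,a,→)
state=C head=0 tape=___a[a]cbcab   (C,a)→(C,c,→)
state=C head=1 tape=___ac[c]bcab   (C,c)→(A,b,←)
state=A head=0 tape=___a[c]bbcab   (A,c)→(B,a,→)
state=B head=1 tape=___aa[b]bcab   (B,b)→(B,c,←)
state=B head=0 tape=___a[a]cbcab   (B,a)→(C,c,←)
state=C head=-1 tape=___[a]ccbcab   (C,a)→(C,c,→)
state=C head=0 tape=___c[c]cbcab   (C,c)→(A,b,←)
state=A head=-1 tape=___[c]bcbcab   (A,c)→(B,a,→)
state=B head=0 tape=___a[b]cbcab   (B,b)→(B,c,←)
state=B head=-1 tape=___[a]ccbcab   (B,a)→(C,c,←)
state=C head=-2 tape=__[_]cccbcab   (C,_)→(C,a,→)
state=C head=-1 tape=__a[c]ccbcab   (C,c)→(A,b,←)
state=A head=-2 tape=__[a]bccbcab   (A,a)→(B,_,→)
state=B head=-1 tape=___[b]ccbcab   (B,b)→(B,c,←)
state=B head=-2 tape=__[_]cccbcab   (B,_)→(C,a,←)
state=C head=-3 tape=_[_]acccbcab   (C,_)→(C,a,→)
state=C head=-2 tape=_a[a]cccbcab   (C,a)→(C,c,→)
state=C head=-1 tape=_ac[c]ccbcab   (C,c)→(A,b,←)
state=A head=-2 tape=_a[c]bccbcab   (A,c)→(B,a,→)
state=B head=-1 tape=_aa[b]ccbcab   (B,b)→(B,c,←)
state=B head=-2 tape=_a[a]cccbcab   (B,a)→(C,c,←)
state=C head=-3 tape=_[a]ccccbcab   (C,a)→(C,c,→)
state=C head=-2 tape=_c[c]cccbcab   (C,c)→(A,b,←)
state=A head=-3 tape=_[c]bcccbcab   (A,c)→(B,a,→)
state=B head=-2 tape=_a[b]cccbcab   (B,b)→(B,c,←)
state=B head=-3 tape=_[a]ccccbcab   (B,a)→(C,c,←)
state=C head=-4 tape=[_]cccccbcab   (C,_)→(C,a,→)
state=C head=-3 tape=a[c]ccccbcab   (C,c)→(A,b,←)
state=A head=-4 tape=[a]bccccbcab   (A,a)→(B,_,→)
state=B head=-3 tape=_[b]ccccbcab
After 33 steps: state B, head at -3, tape bccccbcab.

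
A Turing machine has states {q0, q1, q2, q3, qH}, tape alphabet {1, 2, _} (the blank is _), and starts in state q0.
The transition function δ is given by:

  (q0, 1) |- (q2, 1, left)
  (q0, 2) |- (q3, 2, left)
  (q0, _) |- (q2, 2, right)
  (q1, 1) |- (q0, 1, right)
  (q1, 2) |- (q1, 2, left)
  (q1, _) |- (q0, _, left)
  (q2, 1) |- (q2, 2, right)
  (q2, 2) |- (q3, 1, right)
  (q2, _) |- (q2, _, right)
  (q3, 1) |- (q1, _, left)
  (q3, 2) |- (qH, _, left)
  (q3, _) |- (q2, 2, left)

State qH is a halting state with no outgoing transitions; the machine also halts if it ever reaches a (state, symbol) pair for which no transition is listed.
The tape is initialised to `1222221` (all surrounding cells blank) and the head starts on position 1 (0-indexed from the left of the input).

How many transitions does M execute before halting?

state=q0 head=1 tape=__1[2]22221   (q0,2)→(q3,2,left)
state=q3 head=0 tape=__[1]222221   (q3,1)→(q1,_,left)
state=q1 head=-1 tape=_[_]_222221   (q1,_)→(q0,_,left)
state=q0 head=-2 tape=[_]__222221   (q0,_)→(q2,2,right)
state=q2 head=-1 tape=2[_]_222221   (q2,_)→(q2,_,right)
state=q2 head=0 tape=2_[_]222221   (q2,_)→(q2,_,right)
state=q2 head=1 tape=2__[2]22221   (q2,2)→(q3,1,right)
state=q3 head=2 tape=2__1[2]2221   (q3,2)→(qH,_,left)
state=qH head=1 tape=2__[1]_2221
M halts after 8 transitions.

8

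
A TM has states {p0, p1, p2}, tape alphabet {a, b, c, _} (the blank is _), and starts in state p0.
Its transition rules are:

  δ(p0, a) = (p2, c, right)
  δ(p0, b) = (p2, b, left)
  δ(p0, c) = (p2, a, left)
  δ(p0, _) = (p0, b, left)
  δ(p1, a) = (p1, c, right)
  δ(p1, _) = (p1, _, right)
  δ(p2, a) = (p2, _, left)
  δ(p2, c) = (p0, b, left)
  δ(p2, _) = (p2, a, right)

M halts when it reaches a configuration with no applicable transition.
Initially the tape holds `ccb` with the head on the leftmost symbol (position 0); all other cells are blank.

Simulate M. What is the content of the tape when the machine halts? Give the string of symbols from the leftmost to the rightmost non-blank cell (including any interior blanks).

aacbb

state=p0 head=0 tape=__[c]cb   (p0,c)→(p2,a,left)
state=p2 head=-1 tape=_[_]acb   (p2,_)→(p2,a,right)
state=p2 head=0 tape=_a[a]cb   (p2,a)→(p2,_,left)
state=p2 head=-1 tape=_[a]_cb   (p2,a)→(p2,_,left)
state=p2 head=-2 tape=[_]__cb   (p2,_)→(p2,a,right)
state=p2 head=-1 tape=a[_]_cb   (p2,_)→(p2,a,right)
state=p2 head=0 tape=aa[_]cb   (p2,_)→(p2,a,right)
state=p2 head=1 tape=aaa[c]b   (p2,c)→(p0,b,left)
state=p0 head=0 tape=aa[a]bb   (p0,a)→(p2,c,right)
state=p2 head=1 tape=aac[b]b
The non-blank tape span at halt is aacbb.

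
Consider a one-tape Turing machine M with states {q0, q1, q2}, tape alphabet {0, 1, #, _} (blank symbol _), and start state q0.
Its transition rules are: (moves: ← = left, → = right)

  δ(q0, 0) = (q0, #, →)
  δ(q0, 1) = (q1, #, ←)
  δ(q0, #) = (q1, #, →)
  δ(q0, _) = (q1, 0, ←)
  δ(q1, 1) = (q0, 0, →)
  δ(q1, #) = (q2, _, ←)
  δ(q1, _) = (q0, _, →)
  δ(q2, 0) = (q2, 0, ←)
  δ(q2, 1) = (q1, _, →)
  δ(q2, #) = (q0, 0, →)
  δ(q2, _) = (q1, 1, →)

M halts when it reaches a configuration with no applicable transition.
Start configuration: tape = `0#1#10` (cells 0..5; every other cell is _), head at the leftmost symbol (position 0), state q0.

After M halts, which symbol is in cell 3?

state=q0 head=0 tape=[0]#1#10_   (q0,0)→(q0,#,→)
state=q0 head=1 tape=#[#]1#10_   (q0,#)→(q1,#,→)
state=q1 head=2 tape=##[1]#10_   (q1,1)→(q0,0,→)
state=q0 head=3 tape=##0[#]10_   (q0,#)→(q1,#,→)
state=q1 head=4 tape=##0#[1]0_   (q1,1)→(q0,0,→)
state=q0 head=5 tape=##0#0[0]_   (q0,0)→(q0,#,→)
state=q0 head=6 tape=##0#0#[_]   (q0,_)→(q1,0,←)
state=q1 head=5 tape=##0#0[#]0   (q1,#)→(q2,_,←)
state=q2 head=4 tape=##0#[0]_0   (q2,0)→(q2,0,←)
state=q2 head=3 tape=##0[#]0_0   (q2,#)→(q0,0,→)
state=q0 head=4 tape=##00[0]_0   (q0,0)→(q0,#,→)
state=q0 head=5 tape=##00#[_]0   (q0,_)→(q1,0,←)
state=q1 head=4 tape=##00[#]00   (q1,#)→(q2,_,←)
state=q2 head=3 tape=##0[0]_00   (q2,0)→(q2,0,←)
state=q2 head=2 tape=##[0]0_00   (q2,0)→(q2,0,←)
state=q2 head=1 tape=#[#]00_00   (q2,#)→(q0,0,→)
state=q0 head=2 tape=#0[0]0_00   (q0,0)→(q0,#,→)
state=q0 head=3 tape=#0#[0]_00   (q0,0)→(q0,#,→)
state=q0 head=4 tape=#0##[_]00   (q0,_)→(q1,0,←)
state=q1 head=3 tape=#0#[#]000   (q1,#)→(q2,_,←)
state=q2 head=2 tape=#0[#]_000   (q2,#)→(q0,0,→)
state=q0 head=3 tape=#00[_]000   (q0,_)→(q1,0,←)
state=q1 head=2 tape=#0[0]0000
Cell 3 holds 0 when M halts.

0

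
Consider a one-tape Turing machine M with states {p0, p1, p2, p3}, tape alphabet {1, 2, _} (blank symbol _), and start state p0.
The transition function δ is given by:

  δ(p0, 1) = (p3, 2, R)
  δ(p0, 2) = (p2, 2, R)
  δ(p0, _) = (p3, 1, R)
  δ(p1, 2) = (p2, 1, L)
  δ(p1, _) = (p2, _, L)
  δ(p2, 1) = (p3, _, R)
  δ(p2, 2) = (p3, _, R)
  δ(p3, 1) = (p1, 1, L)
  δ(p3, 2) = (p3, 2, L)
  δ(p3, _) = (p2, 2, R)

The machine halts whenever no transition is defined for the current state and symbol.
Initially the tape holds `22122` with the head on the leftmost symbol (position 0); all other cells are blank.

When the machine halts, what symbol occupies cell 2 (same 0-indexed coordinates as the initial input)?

2

state=p0 head=0 tape=[2]2122__   (p0,2)→(p2,2,R)
state=p2 head=1 tape=2[2]122__   (p2,2)→(p3,_,R)
state=p3 head=2 tape=2_[1]22__   (p3,1)→(p1,1,L)
state=p1 head=1 tape=2[_]122__   (p1,_)→(p2,_,L)
state=p2 head=0 tape=[2]_122__   (p2,2)→(p3,_,R)
state=p3 head=1 tape=_[_]122__   (p3,_)→(p2,2,R)
state=p2 head=2 tape=_2[1]22__   (p2,1)→(p3,_,R)
state=p3 head=3 tape=_2_[2]2__   (p3,2)→(p3,2,L)
state=p3 head=2 tape=_2[_]22__   (p3,_)→(p2,2,R)
state=p2 head=3 tape=_22[2]2__   (p2,2)→(p3,_,R)
state=p3 head=4 tape=_22_[2]__   (p3,2)→(p3,2,L)
state=p3 head=3 tape=_22[_]2__   (p3,_)→(p2,2,R)
state=p2 head=4 tape=_222[2]__   (p2,2)→(p3,_,R)
state=p3 head=5 tape=_222_[_]_   (p3,_)→(p2,2,R)
state=p2 head=6 tape=_222_2[_]
Cell 2 holds 2 when M halts.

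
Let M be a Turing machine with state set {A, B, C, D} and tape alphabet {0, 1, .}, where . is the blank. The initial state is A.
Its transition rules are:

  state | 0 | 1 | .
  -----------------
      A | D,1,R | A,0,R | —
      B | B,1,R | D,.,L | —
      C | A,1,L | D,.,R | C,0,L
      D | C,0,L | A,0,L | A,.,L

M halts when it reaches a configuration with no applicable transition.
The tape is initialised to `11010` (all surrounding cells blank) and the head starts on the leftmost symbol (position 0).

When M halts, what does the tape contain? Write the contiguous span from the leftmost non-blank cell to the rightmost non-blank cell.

state=A head=0 tape=.[1]1010   (A,1)→(A,0,R)
state=A head=1 tape=.0[1]010   (A,1)→(A,0,R)
state=A head=2 tape=.00[0]10   (A,0)→(D,1,R)
state=D head=3 tape=.001[1]0   (D,1)→(A,0,L)
state=A head=2 tape=.00[1]00   (A,1)→(A,0,R)
state=A head=3 tape=.000[0]0   (A,0)→(D,1,R)
state=D head=4 tape=.0001[0]   (D,0)→(C,0,L)
state=C head=3 tape=.000[1]0   (C,1)→(D,.,R)
state=D head=4 tape=.000.[0]   (D,0)→(C,0,L)
state=C head=3 tape=.000[.]0   (C,.)→(C,0,L)
state=C head=2 tape=.00[0]00   (C,0)→(A,1,L)
state=A head=1 tape=.0[0]100   (A,0)→(D,1,R)
state=D head=2 tape=.01[1]00   (D,1)→(A,0,L)
state=A head=1 tape=.0[1]000   (A,1)→(A,0,R)
state=A head=2 tape=.00[0]00   (A,0)→(D,1,R)
state=D head=3 tape=.001[0]0   (D,0)→(C,0,L)
state=C head=2 tape=.00[1]00   (C,1)→(D,.,R)
state=D head=3 tape=.00.[0]0   (D,0)→(C,0,L)
state=C head=2 tape=.00[.]00   (C,.)→(C,0,L)
state=C head=1 tape=.0[0]000   (C,0)→(A,1,L)
state=A head=0 tape=.[0]1000   (A,0)→(D,1,R)
state=D head=1 tape=.1[1]000   (D,1)→(A,0,L)
state=A head=0 tape=.[1]0000   (A,1)→(A,0,R)
state=A head=1 tape=.0[0]000   (A,0)→(D,1,R)
state=D head=2 tape=.01[0]00   (D,0)→(C,0,L)
state=C head=1 tape=.0[1]000   (C,1)→(D,.,R)
state=D head=2 tape=.0.[0]00   (D,0)→(C,0,L)
state=C head=1 tape=.0[.]000   (C,.)→(C,0,L)
state=C head=0 tape=.[0]0000   (C,0)→(A,1,L)
state=A head=-1 tape=[.]10000
The non-blank tape span at halt is 10000.

10000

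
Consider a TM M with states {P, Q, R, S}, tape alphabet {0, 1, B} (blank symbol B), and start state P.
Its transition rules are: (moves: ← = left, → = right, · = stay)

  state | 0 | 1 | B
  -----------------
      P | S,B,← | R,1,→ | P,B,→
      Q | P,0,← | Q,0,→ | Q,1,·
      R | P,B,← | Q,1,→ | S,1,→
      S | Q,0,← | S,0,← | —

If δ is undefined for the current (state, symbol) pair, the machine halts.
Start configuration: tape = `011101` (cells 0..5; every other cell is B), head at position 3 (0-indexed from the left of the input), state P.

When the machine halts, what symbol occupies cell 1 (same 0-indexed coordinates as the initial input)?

0

state=P head=3 tape=BB011[1]01   (P,1)→(R,1,→)
state=R head=4 tape=BB0111[0]1   (R,0)→(P,B,←)
state=P head=3 tape=BB011[1]B1   (P,1)→(R,1,→)
state=R head=4 tape=BB0111[B]1   (R,B)→(S,1,→)
state=S head=5 tape=BB01111[1]   (S,1)→(S,0,←)
state=S head=4 tape=BB0111[1]0   (S,1)→(S,0,←)
state=S head=3 tape=BB011[1]00   (S,1)→(S,0,←)
state=S head=2 tape=BB01[1]000   (S,1)→(S,0,←)
state=S head=1 tape=BB0[1]0000   (S,1)→(S,0,←)
state=S head=0 tape=BB[0]00000   (S,0)→(Q,0,←)
state=Q head=-1 tape=B[B]000000   (Q,B)→(Q,1,·)
state=Q head=-1 tape=B[1]000000   (Q,1)→(Q,0,→)
state=Q head=0 tape=B0[0]00000   (Q,0)→(P,0,←)
state=P head=-1 tape=B[0]000000   (P,0)→(S,B,←)
state=S head=-2 tape=[B]B000000
Cell 1 holds 0 when M halts.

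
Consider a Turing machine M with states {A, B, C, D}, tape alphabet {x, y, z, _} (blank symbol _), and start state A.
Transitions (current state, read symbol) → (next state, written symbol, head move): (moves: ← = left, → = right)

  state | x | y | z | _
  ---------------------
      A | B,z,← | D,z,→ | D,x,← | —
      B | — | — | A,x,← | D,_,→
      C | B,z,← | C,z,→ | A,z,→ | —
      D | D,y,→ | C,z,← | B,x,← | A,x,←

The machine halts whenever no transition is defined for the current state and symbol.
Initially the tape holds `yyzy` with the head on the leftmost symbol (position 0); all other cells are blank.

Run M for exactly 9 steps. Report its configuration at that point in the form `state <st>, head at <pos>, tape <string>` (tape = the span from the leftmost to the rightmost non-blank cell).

state B, head at 1, tape yyxy

A | _[y]yzy   read y → write z, move →, go to D
D | _z[y]zy   read y → write z, move ←, go to C
C | _[z]zzy   read z → write z, move →, go to A
A | _z[z]zy   read z → write x, move ←, go to D
D | _[z]xzy   read z → write x, move ←, go to B
B | [_]xxzy   read _ → write _, move →, go to D
D | _[x]xzy   read x → write y, move →, go to D
D | _y[x]zy   read x → write y, move →, go to D
D | _yy[z]y   read z → write x, move ←, go to B
B | _y[y]xy
After 9 steps: state B, head at 1, tape yyxy.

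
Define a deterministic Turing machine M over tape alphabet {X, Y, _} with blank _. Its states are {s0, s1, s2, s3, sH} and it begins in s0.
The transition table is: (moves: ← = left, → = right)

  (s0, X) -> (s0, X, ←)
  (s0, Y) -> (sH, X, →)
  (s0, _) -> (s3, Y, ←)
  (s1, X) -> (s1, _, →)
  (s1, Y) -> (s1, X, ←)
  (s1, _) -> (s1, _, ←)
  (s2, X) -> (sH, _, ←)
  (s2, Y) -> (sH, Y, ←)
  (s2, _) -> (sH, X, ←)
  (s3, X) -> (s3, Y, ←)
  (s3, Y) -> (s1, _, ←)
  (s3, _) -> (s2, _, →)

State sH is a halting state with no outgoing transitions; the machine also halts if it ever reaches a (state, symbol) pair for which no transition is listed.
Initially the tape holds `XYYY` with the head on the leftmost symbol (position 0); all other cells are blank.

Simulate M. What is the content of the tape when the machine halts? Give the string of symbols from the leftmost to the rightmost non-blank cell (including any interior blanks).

s0 | __[X]YYY   read X → write X, move ←, go to s0
s0 | _[_]XYYY   read _ → write Y, move ←, go to s3
s3 | [_]YXYYY   read _ → write _, move →, go to s2
s2 | _[Y]XYYY   read Y → write Y, move ←, go to sH
sH | [_]YXYYY
The non-blank tape span at halt is YXYYY.

YXYYY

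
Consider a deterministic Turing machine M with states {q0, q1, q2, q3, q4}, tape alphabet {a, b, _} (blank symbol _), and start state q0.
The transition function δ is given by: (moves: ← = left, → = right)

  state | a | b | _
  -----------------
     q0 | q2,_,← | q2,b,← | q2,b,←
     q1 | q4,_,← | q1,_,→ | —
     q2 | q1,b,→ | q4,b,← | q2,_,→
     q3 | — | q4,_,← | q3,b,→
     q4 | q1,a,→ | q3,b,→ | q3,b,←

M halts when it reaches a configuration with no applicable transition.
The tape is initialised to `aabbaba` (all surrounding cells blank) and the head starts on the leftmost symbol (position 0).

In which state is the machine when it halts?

q3

q0 | _[a]abbaba   read a → write _, move ←, go to q2
q2 | [_]_abbaba   read _ → write _, move →, go to q2
q2 | _[_]abbaba   read _ → write _, move →, go to q2
q2 | __[a]bbaba   read a → write b, move →, go to q1
q1 | __b[b]baba   read b → write _, move →, go to q1
q1 | __b_[b]aba   read b → write _, move →, go to q1
q1 | __b__[a]ba   read a → write _, move ←, go to q4
q4 | __b_[_]_ba   read _ → write b, move ←, go to q3
q3 | __b[_]b_ba   read _ → write b, move →, go to q3
q3 | __bb[b]_ba   read b → write _, move ←, go to q4
q4 | __b[b]__ba   read b → write b, move →, go to q3
q3 | __bb[_]_ba   read _ → write b, move →, go to q3
q3 | __bbb[_]ba   read _ → write b, move →, go to q3
q3 | __bbbb[b]a   read b → write _, move ←, go to q4
q4 | __bbb[b]_a   read b → write b, move →, go to q3
q3 | __bbbb[_]a   read _ → write b, move →, go to q3
q3 | __bbbbb[a]
No transition is defined for (q3, a); M halts in state q3.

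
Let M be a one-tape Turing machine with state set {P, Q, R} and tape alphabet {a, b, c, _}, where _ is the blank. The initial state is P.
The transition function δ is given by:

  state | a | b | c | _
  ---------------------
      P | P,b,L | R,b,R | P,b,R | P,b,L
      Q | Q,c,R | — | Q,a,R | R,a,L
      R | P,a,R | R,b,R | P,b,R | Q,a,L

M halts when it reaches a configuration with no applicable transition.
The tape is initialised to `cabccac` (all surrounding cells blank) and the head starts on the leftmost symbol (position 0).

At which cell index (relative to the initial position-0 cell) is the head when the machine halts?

7

P | [c]abccac__   read c → write b, move R, go to P
P | b[a]bccac__   read a → write b, move L, go to P
P | [b]bbccac__   read b → write b, move R, go to R
R | b[b]bccac__   read b → write b, move R, go to R
R | bb[b]ccac__   read b → write b, move R, go to R
R | bbb[c]cac__   read c → write b, move R, go to P
P | bbbb[c]ac__   read c → write b, move R, go to P
P | bbbbb[a]c__   read a → write b, move L, go to P
P | bbbb[b]bc__   read b → write b, move R, go to R
R | bbbbb[b]c__   read b → write b, move R, go to R
R | bbbbbb[c]__   read c → write b, move R, go to P
P | bbbbbbb[_]_   read _ → write b, move L, go to P
P | bbbbbb[b]b_   read b → write b, move R, go to R
R | bbbbbbb[b]_   read b → write b, move R, go to R
R | bbbbbbbb[_]   read _ → write a, move L, go to Q
Q | bbbbbbb[b]a
At halt the head is at cell 7.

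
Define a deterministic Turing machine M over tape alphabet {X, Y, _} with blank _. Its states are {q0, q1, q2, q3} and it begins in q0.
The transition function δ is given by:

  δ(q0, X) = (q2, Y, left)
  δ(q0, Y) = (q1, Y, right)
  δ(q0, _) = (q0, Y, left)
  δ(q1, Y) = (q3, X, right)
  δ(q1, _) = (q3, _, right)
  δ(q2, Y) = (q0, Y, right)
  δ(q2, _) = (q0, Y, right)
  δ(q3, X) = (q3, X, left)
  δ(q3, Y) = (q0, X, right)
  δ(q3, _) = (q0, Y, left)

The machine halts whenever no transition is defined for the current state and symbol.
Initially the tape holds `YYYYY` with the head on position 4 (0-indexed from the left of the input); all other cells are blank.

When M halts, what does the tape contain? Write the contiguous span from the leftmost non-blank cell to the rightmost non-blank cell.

q0 | YYYY[Y]___   read Y → write Y, move right, go to q1
q1 | YYYYY[_]__   read _ → write _, move right, go to q3
q3 | YYYYY_[_]_   read _ → write Y, move left, go to q0
q0 | YYYYY[_]Y_   read _ → write Y, move left, go to q0
q0 | YYYY[Y]YY_   read Y → write Y, move right, go to q1
q1 | YYYYY[Y]Y_   read Y → write X, move right, go to q3
q3 | YYYYYX[Y]_   read Y → write X, move right, go to q0
q0 | YYYYYXX[_]   read _ → write Y, move left, go to q0
q0 | YYYYYX[X]Y   read X → write Y, move left, go to q2
q2 | YYYYY[X]YY
The non-blank tape span at halt is YYYYYXYY.

YYYYYXYY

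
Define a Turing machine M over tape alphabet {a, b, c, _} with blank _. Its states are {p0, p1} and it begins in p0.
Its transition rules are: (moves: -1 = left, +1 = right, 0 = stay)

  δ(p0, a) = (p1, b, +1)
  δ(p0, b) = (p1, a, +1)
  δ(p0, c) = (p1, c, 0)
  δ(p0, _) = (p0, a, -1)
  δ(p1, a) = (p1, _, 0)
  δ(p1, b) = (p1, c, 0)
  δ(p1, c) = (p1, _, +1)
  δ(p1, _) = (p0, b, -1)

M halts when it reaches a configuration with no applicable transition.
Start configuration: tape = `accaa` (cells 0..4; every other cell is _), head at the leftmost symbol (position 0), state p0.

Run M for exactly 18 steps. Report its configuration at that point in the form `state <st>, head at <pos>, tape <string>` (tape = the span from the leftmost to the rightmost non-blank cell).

state p1, head at 1, tape a_bba

p0 | [a]ccaa   read a → write b, move +1, go to p1
p1 | b[c]caa   read c → write _, move +1, go to p1
p1 | b_[c]aa   read c → write _, move +1, go to p1
p1 | b__[a]a   read a → write _, move 0, go to p1
p1 | b__[_]a   read _ → write b, move -1, go to p0
p0 | b_[_]ba   read _ → write a, move -1, go to p0
p0 | b[_]aba   read _ → write a, move -1, go to p0
p0 | [b]aaba   read b → write a, move +1, go to p1
p1 | a[a]aba   read a → write _, move 0, go to p1
p1 | a[_]aba   read _ → write b, move -1, go to p0
p0 | [a]baba   read a → write b, move +1, go to p1
p1 | b[b]aba   read b → write c, move 0, go to p1
p1 | b[c]aba   read c → write _, move +1, go to p1
p1 | b_[a]ba   read a → write _, move 0, go to p1
p1 | b_[_]ba   read _ → write b, move -1, go to p0
p0 | b[_]bba   read _ → write a, move -1, go to p0
p0 | [b]abba   read b → write a, move +1, go to p1
p1 | a[a]bba   read a → write _, move 0, go to p1
p1 | a[_]bba
After 18 steps: state p1, head at 1, tape a_bba.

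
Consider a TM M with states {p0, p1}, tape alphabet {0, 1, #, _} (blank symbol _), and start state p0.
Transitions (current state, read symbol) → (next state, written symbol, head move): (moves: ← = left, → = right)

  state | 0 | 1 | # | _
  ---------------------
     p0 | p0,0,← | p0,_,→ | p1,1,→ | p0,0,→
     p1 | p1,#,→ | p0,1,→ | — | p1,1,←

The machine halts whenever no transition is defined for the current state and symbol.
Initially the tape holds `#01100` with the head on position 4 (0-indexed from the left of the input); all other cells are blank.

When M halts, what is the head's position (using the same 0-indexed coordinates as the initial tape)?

p0 | #011[0]0_   read 0 → write 0, move ←, go to p0
p0 | #01[1]00_   read 1 → write _, move →, go to p0
p0 | #01_[0]0_   read 0 → write 0, move ←, go to p0
p0 | #01[_]00_   read _ → write 0, move →, go to p0
p0 | #010[0]0_   read 0 → write 0, move ←, go to p0
p0 | #01[0]00_   read 0 → write 0, move ←, go to p0
p0 | #0[1]000_   read 1 → write _, move →, go to p0
p0 | #0_[0]00_   read 0 → write 0, move ←, go to p0
p0 | #0[_]000_   read _ → write 0, move →, go to p0
p0 | #00[0]00_   read 0 → write 0, move ←, go to p0
p0 | #0[0]000_   read 0 → write 0, move ←, go to p0
p0 | #[0]0000_   read 0 → write 0, move ←, go to p0
p0 | [#]00000_   read # → write 1, move →, go to p1
p1 | 1[0]0000_   read 0 → write #, move →, go to p1
p1 | 1#[0]000_   read 0 → write #, move →, go to p1
p1 | 1##[0]00_   read 0 → write #, move →, go to p1
p1 | 1###[0]0_   read 0 → write #, move →, go to p1
p1 | 1####[0]_   read 0 → write #, move →, go to p1
p1 | 1#####[_]   read _ → write 1, move ←, go to p1
p1 | 1####[#]1
At halt the head is at cell 5.

5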